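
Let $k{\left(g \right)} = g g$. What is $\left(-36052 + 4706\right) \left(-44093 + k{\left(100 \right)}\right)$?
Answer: $1068679178$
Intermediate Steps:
$k{\left(g \right)} = g^{2}$
$\left(-36052 + 4706\right) \left(-44093 + k{\left(100 \right)}\right) = \left(-36052 + 4706\right) \left(-44093 + 100^{2}\right) = - 31346 \left(-44093 + 10000\right) = \left(-31346\right) \left(-34093\right) = 1068679178$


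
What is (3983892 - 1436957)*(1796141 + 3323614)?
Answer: 13039683200925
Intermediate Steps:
(3983892 - 1436957)*(1796141 + 3323614) = 2546935*5119755 = 13039683200925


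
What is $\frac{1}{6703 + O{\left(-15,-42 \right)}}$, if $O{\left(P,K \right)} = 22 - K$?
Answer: $\frac{1}{6767} \approx 0.00014778$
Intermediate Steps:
$\frac{1}{6703 + O{\left(-15,-42 \right)}} = \frac{1}{6703 + \left(22 - -42\right)} = \frac{1}{6703 + \left(22 + 42\right)} = \frac{1}{6703 + 64} = \frac{1}{6767}$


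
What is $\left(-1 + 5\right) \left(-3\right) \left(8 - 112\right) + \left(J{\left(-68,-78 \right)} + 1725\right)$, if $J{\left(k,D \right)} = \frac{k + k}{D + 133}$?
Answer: $\frac{163379}{55} \approx 2970.5$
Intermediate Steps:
$J{\left(k,D \right)} = \frac{2 k}{133 + D}$
$\left(-1 + 5\right) \left(-3\right) \left(8 - 112\right) + \left(J{\left(-68,-78 \right)} + 1725\right) = \left(-1 + 5\right) \left(-3\right) \left(8 - 112\right) + \left(2 \left(-68\right) \frac{1}{133 - 78} + 1725\right) = 4 \left(-3\right) \left(-104\right) + \left(2 \left(-68\right) \frac{1}{55} + 1725\right) = \left(-12\right) \left(-104\right) + \left(2 \left(-68\right) \frac{1}{55} + 1725\right) = 1248 + \left(- \frac{136}{55} + 1725\right) = 1248 + \frac{94739}{55} = \frac{163379}{55}$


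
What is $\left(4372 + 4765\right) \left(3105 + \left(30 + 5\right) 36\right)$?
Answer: $39883005$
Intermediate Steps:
$\left(4372 + 4765\right) \left(3105 + \left(30 + 5\right) 36\right) = 9137 \left(3105 + 35 \cdot 36\right) = 9137 \left(3105 + 1260\right) = 9137 \cdot 4365 = 39883005$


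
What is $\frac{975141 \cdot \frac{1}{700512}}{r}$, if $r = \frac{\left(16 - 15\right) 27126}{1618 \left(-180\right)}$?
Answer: $- \frac{1314815115}{87972632} \approx -14.946$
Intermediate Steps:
$r = - \frac{1507}{16180}$ ($r = \frac{\left(16 - 15\right) 27126}{-291240} = 1 \cdot 27126 \left(- \frac{1}{291240}\right) = 27126 \left(- \frac{1}{291240}\right) = - \frac{1507}{16180} \approx -0.09314$)
$\frac{975141 \cdot \frac{1}{700512}}{r} = \frac{975141 \cdot \frac{1}{700512}}{- \frac{1507}{16180}} = 975141 \cdot \frac{1}{700512} \left(- \frac{16180}{1507}\right) = \frac{325047}{233504} \left(- \frac{16180}{1507}\right) = - \frac{1314815115}{87972632}$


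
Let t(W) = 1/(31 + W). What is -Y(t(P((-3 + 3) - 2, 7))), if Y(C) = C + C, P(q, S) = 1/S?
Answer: -7/109 ≈ -0.064220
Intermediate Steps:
Y(C) = 2*C
-Y(t(P((-3 + 3) - 2, 7))) = -2/(31 + 1/7) = -2/218/7 = -2*7/218 = -1*7/109 = -7/109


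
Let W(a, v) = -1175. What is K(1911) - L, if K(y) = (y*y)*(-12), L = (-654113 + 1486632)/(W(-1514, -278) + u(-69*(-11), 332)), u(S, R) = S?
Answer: -18229557113/416 ≈ -4.3821e+7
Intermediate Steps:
L = -832519/416 (L = (-654113 + 1486632)/(-1175 - 69*(-11)) = 832519/(-1175 + 759) = 832519/(-416) = 832519*(-1/416) = -832519/416 ≈ -2001.2)
K(y) = -12*y² (K(y) = y²*(-12) = -12*y²)
K(1911) - L = -12*1911² - 1*(-832519/416) = -12*3651921 + 832519/416 = -43823052 + 832519/416 = -18229557113/416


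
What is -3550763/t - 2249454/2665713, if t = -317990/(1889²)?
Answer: 11258427296153163213/282556692290 ≈ 3.9845e+7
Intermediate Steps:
t = -317990/3568321 ≈ -0.089115
-3550763/t - 2249454/2665713 = -3550763/(-317990/3568321) - 2249454/2665713 = -3550763*(-3568321/317990) - 2249454*1/2665713 = 12670262178923/317990 - 749818/888571 = 11258427296153163213/282556692290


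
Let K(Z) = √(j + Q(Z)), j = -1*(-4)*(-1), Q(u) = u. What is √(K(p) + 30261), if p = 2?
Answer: √(30261 + I*√2) ≈ 173.96 + 0.0041*I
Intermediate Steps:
j = -4 (j = 4*(-1) = -4)
K(Z) = √(-4 + Z)
√(K(p) + 30261) = √(√(-4 + 2) + 30261) = √(√(-2) + 30261) = √(I*√2 + 30261) = √(30261 + I*√2)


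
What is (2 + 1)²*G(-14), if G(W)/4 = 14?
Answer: 504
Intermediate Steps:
G(W) = 56 (G(W) = 4*14 = 56)
(2 + 1)²*G(-14) = (2 + 1)²*56 = 3²*56 = 9*56 = 504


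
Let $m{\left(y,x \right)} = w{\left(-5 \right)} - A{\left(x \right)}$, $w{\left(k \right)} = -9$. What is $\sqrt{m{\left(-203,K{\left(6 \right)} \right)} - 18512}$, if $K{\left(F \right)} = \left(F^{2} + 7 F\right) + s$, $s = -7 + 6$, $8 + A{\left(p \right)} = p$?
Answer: $13 i \sqrt{110} \approx 136.35 i$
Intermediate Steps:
$A{\left(p \right)} = -8 + p$
$s = -1$
$K{\left(F \right)} = -1 + F^{2} + 7 F$ ($K{\left(F \right)} = \left(F^{2} + 7 F\right) - 1 = -1 + F^{2} + 7 F$)
$m{\left(y,x \right)} = -1 - x$ ($m{\left(y,x \right)} = -9 - \left(-8 + x\right) = -1 - x$)
$\sqrt{m{\left(-203,K{\left(6 \right)} \right)} - 18512} = \sqrt{\left(-1 - \left(-1 + 6^{2} + 7 \cdot 6\right)\right) - 18512} = \sqrt{\left(-1 - \left(-1 + 36 + 42\right)\right) - 18512} = \sqrt{\left(-1 - 77\right) - 18512} = \sqrt{-78 - 18512} = \sqrt{-18590} = 13 i \sqrt{110}$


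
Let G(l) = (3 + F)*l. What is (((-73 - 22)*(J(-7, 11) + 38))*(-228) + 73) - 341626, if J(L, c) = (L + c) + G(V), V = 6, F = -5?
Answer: 308247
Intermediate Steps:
G(l) = -2*l (G(l) = (3 - 5)*l = -2*l)
J(L, c) = -12 + L + c (J(L, c) = (L + c) - 2*6 = (L + c) - 12 = -12 + L + c)
(((-73 - 22)*(J(-7, 11) + 38))*(-228) + 73) - 341626 = (((-73 - 22)*((-12 - 7 + 11) + 38))*(-228) + 73) - 341626 = (-95*(-8 + 38)*(-228) + 73) - 341626 = (-95*30*(-228) + 73) - 341626 = (-2850*(-228) + 73) - 341626 = (649800 + 73) - 341626 = 649873 - 341626 = 308247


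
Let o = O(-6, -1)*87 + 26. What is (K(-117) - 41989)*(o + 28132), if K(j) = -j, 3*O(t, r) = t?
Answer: -1171746048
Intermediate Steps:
O(t, r) = t/3
o = -148 (o = ((1/3)*(-6))*87 + 26 = -2*87 + 26 = -174 + 26 = -148)
(K(-117) - 41989)*(o + 28132) = (-1*(-117) - 41989)*(-148 + 28132) = (117 - 41989)*27984 = -41872*27984 = -1171746048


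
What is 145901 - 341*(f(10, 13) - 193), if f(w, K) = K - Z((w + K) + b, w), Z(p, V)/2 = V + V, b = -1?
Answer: 220921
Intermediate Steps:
Z(p, V) = 4*V (Z(p, V) = 2*(V + V) = 2*(2*V) = 4*V)
f(w, K) = K - 4*w
145901 - 341*(f(10, 13) - 193) = 145901 - 341*((13 - 4*10) - 193) = 145901 - 341*((13 - 40) - 193) = 145901 - 341*(-27 - 193) = 145901 - 341*(-220) = 145901 + 75020 = 220921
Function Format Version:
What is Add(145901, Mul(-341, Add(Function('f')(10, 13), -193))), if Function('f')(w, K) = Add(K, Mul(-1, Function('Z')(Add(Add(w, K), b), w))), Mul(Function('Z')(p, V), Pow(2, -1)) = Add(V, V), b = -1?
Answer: 220921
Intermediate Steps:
Function('Z')(p, V) = Mul(4, V) (Function('Z')(p, V) = Mul(2, Add(V, V)) = Mul(2, Mul(2, V)) = Mul(4, V))
Function('f')(w, K) = Add(K, Mul(-4, w)) (Function('f')(w, K) = Add(K, Mul(-1, Mul(4, w))) = Add(K, Mul(-4, w)))
Add(145901, Mul(-341, Add(Function('f')(10, 13), -193))) = Add(145901, Mul(-341, Add(Add(13, Mul(-4, 10)), -193))) = Add(145901, Mul(-341, Add(Add(13, -40), -193))) = Add(145901, Mul(-341, Add(-27, -193))) = Add(145901, Mul(-341, -220)) = Add(145901, 75020) = 220921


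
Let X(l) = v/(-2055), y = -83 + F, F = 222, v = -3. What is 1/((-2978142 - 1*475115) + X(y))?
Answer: -685/2365481044 ≈ -2.8958e-7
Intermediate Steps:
y = 139 (y = -83 + 222 = 139)
X(l) = 1/685 (X(l) = -3/(-2055) = -3*(-1/2055) = 1/685)
1/((-2978142 - 1*475115) + X(y)) = 1/((-2978142 - 1*475115) + 1/685) = 1/((-2978142 - 475115) + 1/685) = 1/(-3453257 + 1/685) = 1/(-2365481044/685) = -685/2365481044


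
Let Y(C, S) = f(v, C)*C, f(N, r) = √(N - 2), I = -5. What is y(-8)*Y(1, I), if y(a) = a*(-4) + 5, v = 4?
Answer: 37*√2 ≈ 52.326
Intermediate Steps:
f(N, r) = √(-2 + N)
Y(C, S) = C*√2 (Y(C, S) = √(-2 + 4)*C = √2*C = C*√2)
y(a) = 5 - 4*a (y(a) = -4*a + 5 = 5 - 4*a)
y(-8)*Y(1, I) = (5 - 4*(-8))*(1*√2) = (5 + 32)*√2 = 37*√2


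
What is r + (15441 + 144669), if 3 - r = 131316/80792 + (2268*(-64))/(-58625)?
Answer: 27083741113647/169158250 ≈ 1.6011e+5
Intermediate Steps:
r = -186293853/169158250 (r = 3 - (131316/80792 + (2268*(-64))/(-58625)) = 3 - (131316*(1/80792) - 145152*(-1/58625)) = 3 - (32829/20198 + 20736/8375) = 3 - 1*693768603/169158250 = 3 - 693768603/169158250 = -186293853/169158250 ≈ -1.1013)
r + (15441 + 144669) = -186293853/169158250 + (15441 + 144669) = -186293853/169158250 + 160110 = 27083741113647/169158250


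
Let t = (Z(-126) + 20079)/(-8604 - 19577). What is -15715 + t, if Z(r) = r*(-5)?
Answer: -442885124/28181 ≈ -15716.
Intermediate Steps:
Z(r) = -5*r
t = -20709/28181 (t = (-5*(-126) + 20079)/(-8604 - 19577) = (630 + 20079)/(-28181) = 20709*(-1/28181) = -20709/28181 ≈ -0.73486)
-15715 + t = -15715 - 20709/28181 = -442885124/28181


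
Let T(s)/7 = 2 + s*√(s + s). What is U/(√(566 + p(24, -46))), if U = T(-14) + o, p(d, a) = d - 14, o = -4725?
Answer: -4711/24 - 49*I*√7/6 ≈ -196.29 - 21.607*I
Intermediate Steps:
T(s) = 14 + 7*√2*s^(3/2) (T(s) = 7*(2 + s*√(s + s)) = 7*(2 + s*√(2*s)) = 7*(2 + s*(√2*√s)) = 7*(2 + √2*s^(3/2)) = 14 + 7*√2*s^(3/2))
p(d, a) = -14 + d
U = -4711 - 196*I*√7 (U = (14 + 7*√2*(-14)^(3/2)) - 4725 = (14 + 7*√2*(-14*I*√14)) - 4725 = (14 - 196*I*√7) - 4725 = -4711 - 196*I*√7 ≈ -4711.0 - 518.57*I)
U/(√(566 + p(24, -46))) = (-4711 - 196*I*√7)/(√(566 + (-14 + 24))) = (-4711 - 196*I*√7)/(√(566 + 10)) = (-4711 - 196*I*√7)/(√576) = (-4711 - 196*I*√7)/24 = (-4711 - 196*I*√7)*(1/24) = -4711/24 - 49*I*√7/6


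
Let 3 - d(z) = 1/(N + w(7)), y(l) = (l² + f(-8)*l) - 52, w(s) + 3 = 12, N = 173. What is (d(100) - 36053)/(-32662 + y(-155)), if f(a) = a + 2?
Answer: 6561101/1412138 ≈ 4.6462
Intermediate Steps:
w(s) = 9 (w(s) = -3 + 12 = 9)
f(a) = 2 + a
y(l) = -52 + l² - 6*l (y(l) = (l² + (2 - 8)*l) - 52 = (l² - 6*l) - 52 = -52 + l² - 6*l)
d(z) = 545/182 (d(z) = 3 - 1/(173 + 9) = 3 - 1/182 = 545/182)
(d(100) - 36053)/(-32662 + y(-155)) = (545/182 - 36053)/(-32662 + (-52 + (-155)² - 6*(-155))) = -6561101/(182*(-32662 + (-52 + 24025 + 930))) = -6561101/(182*(-32662 + 24903)) = -6561101/182/(-7759) = -6561101/182*(-1/7759) = 6561101/1412138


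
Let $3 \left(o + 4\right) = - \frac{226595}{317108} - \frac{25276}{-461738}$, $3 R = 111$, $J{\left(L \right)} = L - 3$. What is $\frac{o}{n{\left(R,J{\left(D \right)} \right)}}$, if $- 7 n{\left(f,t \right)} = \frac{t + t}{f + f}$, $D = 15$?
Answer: $\frac{240049237385125}{2635574646672} \approx 91.08$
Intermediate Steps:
$J{\left(L \right)} = -3 + L$ ($J{\left(L \right)} = L - 3 = -3 + L$)
$R = 37$ ($R = \frac{1}{3} \cdot 111 = 37$)
$n{\left(f,t \right)} = - \frac{t}{7 f}$ ($n{\left(f,t \right)} = - \frac{\left(t + t\right) \frac{1}{f + f}}{7} = - \frac{2 t \frac{1}{2 f}}{7} = - \frac{t \frac{1}{f}}{7} = - \frac{t}{7 f}$)
$o = - \frac{926831032375}{219631220556}$ ($o = -4 + \frac{- \frac{226595}{317108} - \frac{25276}{-461738}}{3} = -4 + \frac{\left(-226595\right) \frac{1}{317108} - - \frac{12638}{230869}}{3} = -4 + \frac{- \frac{226595}{317108} + \frac{12638}{230869}}{3} = -4 + \frac{1}{3} \left(- \frac{48306150151}{73210406852}\right) = -4 - \frac{48306150151}{219631220556} = - \frac{926831032375}{219631220556} \approx -4.2199$)
$\frac{o}{n{\left(R,J{\left(D \right)} \right)}} = - \frac{926831032375}{219631220556 \left(- \frac{-3 + 15}{7 \cdot 37}\right)} = - \frac{926831032375}{219631220556 \left(\left(- \frac{1}{7}\right) 12 \cdot \frac{1}{37}\right)} = - \frac{926831032375}{219631220556 \left(- \frac{12}{259}\right)} = \left(- \frac{926831032375}{219631220556}\right) \left(- \frac{259}{12}\right) = \frac{240049237385125}{2635574646672}$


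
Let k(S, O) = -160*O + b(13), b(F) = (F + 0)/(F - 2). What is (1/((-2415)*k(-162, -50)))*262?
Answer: -2882/212551395 ≈ -1.3559e-5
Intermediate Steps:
b(F) = F/(-2 + F)
k(S, O) = 13/11 - 160*O (k(S, O) = -160*O + 13/(-2 + 13) = -160*O + 13/11 = 13/11 - 160*O)
(1/((-2415)*k(-162, -50)))*262 = (1/((-2415)*(13/11 - 160*(-50))))*262 = -1/(2415*(13/11 + 8000))*262 = -1/(2415*88013/11)*262 = -1/2415*11/88013*262 = -11/212551395*262 = -2882/212551395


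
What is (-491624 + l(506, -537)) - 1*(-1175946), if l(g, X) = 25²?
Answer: 684947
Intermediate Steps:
l(g, X) = 625
(-491624 + l(506, -537)) - 1*(-1175946) = (-491624 + 625) - 1*(-1175946) = -490999 + 1175946 = 684947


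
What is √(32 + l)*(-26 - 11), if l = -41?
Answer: -111*I ≈ -111.0*I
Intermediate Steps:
√(32 + l)*(-26 - 11) = √(32 - 41)*(-26 - 11) = √(-9)*(-37) = (3*I)*(-37) = -111*I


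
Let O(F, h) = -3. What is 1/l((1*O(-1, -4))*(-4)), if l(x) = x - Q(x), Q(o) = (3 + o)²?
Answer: -1/213 ≈ -0.0046948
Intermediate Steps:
l(x) = x - (3 + x)²
1/l((1*O(-1, -4))*(-4)) = 1/((1*(-3))*(-4) - (3 + (1*(-3))*(-4))²) = 1/(-3*(-4) - (3 - 3*(-4))²) = 1/(12 - (3 + 12)²) = 1/(12 - 1*15²) = 1/(12 - 1*225) = 1/(12 - 225) = 1/(-213) = -1/213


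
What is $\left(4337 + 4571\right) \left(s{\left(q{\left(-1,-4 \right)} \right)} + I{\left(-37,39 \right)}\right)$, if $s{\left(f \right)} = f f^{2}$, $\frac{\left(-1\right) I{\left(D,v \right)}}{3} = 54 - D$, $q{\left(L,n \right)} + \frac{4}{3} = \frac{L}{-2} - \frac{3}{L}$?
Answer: $- \frac{126429017}{54} \approx -2.3413 \cdot 10^{6}$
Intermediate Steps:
$q{\left(L,n \right)} = - \frac{4}{3} - \frac{3}{L} - \frac{L}{2}$ ($q{\left(L,n \right)} = - \frac{4}{3} + \left(\frac{L}{-2} - \frac{3}{L}\right) = - \frac{4}{3} + \left(L \left(- \frac{1}{2}\right) - \frac{3}{L}\right) = - \frac{4}{3} - \left(\frac{L}{2} + \frac{3}{L}\right) = - \frac{4}{3} - \frac{3}{L} - \frac{L}{2}$)
$I{\left(D,v \right)} = -162 + 3 D$ ($I{\left(D,v \right)} = - 3 \left(54 - D\right) = -162 + 3 D$)
$s{\left(f \right)} = f^{3}$
$\left(4337 + 4571\right) \left(s{\left(q{\left(-1,-4 \right)} \right)} + I{\left(-37,39 \right)}\right) = \left(4337 + 4571\right) \left(\left(- \frac{4}{3} - \frac{3}{-1} - - \frac{1}{2}\right)^{3} + \left(-162 + 3 \left(-37\right)\right)\right) = 8908 \left(\left(- \frac{4}{3} - -3 + \frac{1}{2}\right)^{3} - 273\right) = 8908 \left(\left(- \frac{4}{3} + 3 + \frac{1}{2}\right)^{3} - 273\right) = 8908 \left(\left(\frac{13}{6}\right)^{3} - 273\right) = 8908 \left(\frac{2197}{216} - 273\right) = 8908 \left(- \frac{56771}{216}\right) = - \frac{126429017}{54}$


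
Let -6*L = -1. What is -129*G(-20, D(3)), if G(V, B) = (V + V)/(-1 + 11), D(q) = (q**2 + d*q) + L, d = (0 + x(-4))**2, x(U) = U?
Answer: 516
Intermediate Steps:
L = 1/6 (L = -1/6*(-1) = 1/6 ≈ 0.16667)
d = 16 (d = (0 - 4)**2 = (-4)**2 = 16)
D(q) = 1/6 + q**2 + 16*q (D(q) = (q**2 + 16*q) + 1/6 = 1/6 + q**2 + 16*q)
G(V, B) = V/5 (G(V, B) = (2*V)/10 = (2*V)*(1/10) = V/5)
-129*G(-20, D(3)) = -129*(-20)/5 = -129*(-4) = 516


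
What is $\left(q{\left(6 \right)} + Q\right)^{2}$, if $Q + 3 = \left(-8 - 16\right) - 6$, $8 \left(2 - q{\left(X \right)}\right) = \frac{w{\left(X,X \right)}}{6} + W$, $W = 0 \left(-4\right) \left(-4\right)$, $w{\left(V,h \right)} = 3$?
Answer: $\frac{247009}{256} \approx 964.88$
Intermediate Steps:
$W = 0$ ($W = 0 \left(-4\right) = 0$)
$q{\left(X \right)} = \frac{31}{16}$ ($q{\left(X \right)} = 2 - \frac{\frac{3}{6} + 0}{8} = 2 - \frac{3 \cdot \frac{1}{6} + 0}{8} = 2 - \frac{\frac{1}{2} + 0}{8} = 2 - \frac{1}{16} = \frac{31}{16}$)
$Q = -33$ ($Q = -3 - 30 = -33$)
$\left(q{\left(6 \right)} + Q\right)^{2} = \left(\frac{31}{16} - 33\right)^{2} = \left(- \frac{497}{16}\right)^{2} = \frac{247009}{256}$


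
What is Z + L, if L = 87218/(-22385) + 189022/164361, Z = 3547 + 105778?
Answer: 402220730204897/3679220985 ≈ 1.0932e+5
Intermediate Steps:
Z = 109325
L = -10103980228/3679220985 (L = 87218*(-1/22385) + 189022*(1/164361) = -87218/22385 + 189022/164361 = -10103980228/3679220985 ≈ -2.7462)
Z + L = 109325 - 10103980228/3679220985 = 402220730204897/3679220985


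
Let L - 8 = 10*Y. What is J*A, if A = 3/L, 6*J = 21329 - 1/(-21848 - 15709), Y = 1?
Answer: 400526627/676026 ≈ 592.47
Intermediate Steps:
L = 18 (L = 8 + 10*1 = 8 + 10 = 18)
J = 400526627/112671 (J = (21329 - 1/(-21848 - 15709))/6 = (21329 - 1/(-37557))/6 = (21329 - 1*(-1/37557))/6 = (21329 + 1/37557)/6 = (⅙)*(801053254/37557) = 400526627/112671 ≈ 3554.8)
A = ⅙ (A = 3/18 = 3*(1/18) = ⅙ ≈ 0.16667)
J*A = (400526627/112671)*(⅙) = 400526627/676026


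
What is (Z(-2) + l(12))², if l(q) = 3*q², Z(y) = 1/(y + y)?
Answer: 2982529/16 ≈ 1.8641e+5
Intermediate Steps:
Z(y) = 1/(2*y)
(Z(-2) + l(12))² = ((½)/(-2) + 3*12²)² = ((½)*(-½) + 3*144)² = (-¼ + 432)² = (1727/4)² = 2982529/16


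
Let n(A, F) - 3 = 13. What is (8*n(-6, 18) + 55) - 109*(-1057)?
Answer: 115396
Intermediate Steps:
n(A, F) = 16 (n(A, F) = 3 + 13 = 16)
(8*n(-6, 18) + 55) - 109*(-1057) = (8*16 + 55) - 109*(-1057) = (128 + 55) - 1*(-115213) = 183 + 115213 = 115396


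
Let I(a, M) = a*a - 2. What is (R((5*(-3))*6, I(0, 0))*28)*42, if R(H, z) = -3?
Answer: -3528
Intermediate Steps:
I(a, M) = -2 + a² (I(a, M) = a² - 2 = -2 + a²)
(R((5*(-3))*6, I(0, 0))*28)*42 = -3*28*42 = -84*42 = -3528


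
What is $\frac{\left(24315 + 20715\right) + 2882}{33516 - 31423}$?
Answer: $\frac{47912}{2093} \approx 22.892$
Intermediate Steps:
$\frac{\left(24315 + 20715\right) + 2882}{33516 - 31423} = \frac{45030 + 2882}{2093} = 47912 \cdot \frac{1}{2093} = \frac{47912}{2093}$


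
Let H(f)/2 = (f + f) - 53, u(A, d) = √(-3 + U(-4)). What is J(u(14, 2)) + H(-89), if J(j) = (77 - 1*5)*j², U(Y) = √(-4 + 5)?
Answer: -606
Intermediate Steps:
U(Y) = 1 (U(Y) = √1 = 1)
u(A, d) = I*√2 (u(A, d) = √(-3 + 1) = √(-2) = I*√2)
H(f) = -106 + 4*f (H(f) = 2*((f + f) - 53) = 2*(2*f - 53) = 2*(-53 + 2*f) = -106 + 4*f)
J(j) = 72*j² (J(j) = (77 - 5)*j² = 72*j²)
J(u(14, 2)) + H(-89) = 72*(I*√2)² + (-106 + 4*(-89)) = 72*(-2) + (-106 - 356) = -144 - 462 = -606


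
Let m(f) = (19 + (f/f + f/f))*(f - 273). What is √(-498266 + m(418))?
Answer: I*√495221 ≈ 703.72*I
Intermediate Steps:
m(f) = -5733 + 21*f (m(f) = (19 + (1 + 1))*(-273 + f) = (19 + 2)*(-273 + f) = 21*(-273 + f) = -5733 + 21*f)
√(-498266 + m(418)) = √(-498266 + (-5733 + 21*418)) = √(-498266 + (-5733 + 8778)) = √(-498266 + 3045) = √(-495221) = I*√495221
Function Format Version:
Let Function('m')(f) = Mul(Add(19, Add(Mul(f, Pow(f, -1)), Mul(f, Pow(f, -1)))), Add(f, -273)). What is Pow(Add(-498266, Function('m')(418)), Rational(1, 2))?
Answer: Mul(I, Pow(495221, Rational(1, 2))) ≈ Mul(703.72, I)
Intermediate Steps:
Function('m')(f) = Add(-5733, Mul(21, f)) (Function('m')(f) = Mul(Add(19, Add(1, 1)), Add(-273, f)) = Mul(Add(19, 2), Add(-273, f)) = Mul(21, Add(-273, f)) = Add(-5733, Mul(21, f)))
Pow(Add(-498266, Function('m')(418)), Rational(1, 2)) = Pow(Add(-498266, Add(-5733, Mul(21, 418))), Rational(1, 2)) = Pow(Add(-498266, Add(-5733, 8778)), Rational(1, 2)) = Pow(Add(-498266, 3045), Rational(1, 2)) = Pow(-495221, Rational(1, 2)) = Mul(I, Pow(495221, Rational(1, 2)))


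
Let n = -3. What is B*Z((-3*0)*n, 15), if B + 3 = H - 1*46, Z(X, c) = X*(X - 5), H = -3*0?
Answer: 0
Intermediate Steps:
H = 0
Z(X, c) = X*(-5 + X)
B = -49 (B = -3 + (0 - 1*46) = -3 + (0 - 46) = -3 - 46 = -49)
B*Z((-3*0)*n, 15) = -49*-3*0*(-3)*(-5 - 3*0*(-3)) = -49*0*(-3)*(-5 + 0*(-3)) = -0*(-5 + 0) = -0*(-5) = -49*0 = 0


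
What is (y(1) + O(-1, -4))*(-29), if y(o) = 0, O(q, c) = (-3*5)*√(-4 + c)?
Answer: 870*I*√2 ≈ 1230.4*I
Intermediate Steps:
O(q, c) = -15*√(-4 + c)
(y(1) + O(-1, -4))*(-29) = (0 - 15*√(-4 - 4))*(-29) = (0 - 30*I*√2)*(-29) = -30*I*√2*(-29) = 870*I*√2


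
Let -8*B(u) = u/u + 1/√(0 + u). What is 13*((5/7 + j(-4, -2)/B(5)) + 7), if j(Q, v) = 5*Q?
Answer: 18902/7 - 520*√5 ≈ 1537.5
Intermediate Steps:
B(u) = -⅛ - 1/(8*√u) (B(u) = -(u/u + 1/√(0 + u))/8 = -(1 + 1/√u)/8 = -(1 + u^(-½))/8 = -⅛ - 1/(8*√u))
13*((5/7 + j(-4, -2)/B(5)) + 7) = 13*((5/7 + (5*(-4))/(-⅛ - √5/40)) + 7) = 13*((5*(⅐) - 20/(-⅛ - √5/40)) + 7) = 13*((5/7 - 20/(-⅛ - √5/40)) + 7) = 13*(54/7 - 20/(-⅛ - √5/40)) = 702/7 - 260/(-⅛ - √5/40)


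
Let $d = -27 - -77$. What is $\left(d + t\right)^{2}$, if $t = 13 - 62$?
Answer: $1$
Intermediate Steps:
$t = -49$ ($t = 13 - 62 = -49$)
$d = 50$ ($d = -27 + 77 = 50$)
$\left(d + t\right)^{2} = \left(50 - 49\right)^{2} = 1^{2} = 1$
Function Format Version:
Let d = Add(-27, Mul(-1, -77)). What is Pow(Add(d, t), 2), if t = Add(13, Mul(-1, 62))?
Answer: 1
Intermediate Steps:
t = -49 (t = Add(13, -62) = -49)
d = 50 (d = Add(-27, 77) = 50)
Pow(Add(d, t), 2) = Pow(Add(50, -49), 2) = Pow(1, 2) = 1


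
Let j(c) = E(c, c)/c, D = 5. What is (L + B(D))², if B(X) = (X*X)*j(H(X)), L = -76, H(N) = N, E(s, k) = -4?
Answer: 9216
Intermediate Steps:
j(c) = -4/c
B(X) = -4*X (B(X) = (X*X)*(-4/X) = X²*(-4/X) = -4*X)
(L + B(D))² = (-76 - 4*5)² = (-76 - 20)² = (-96)² = 9216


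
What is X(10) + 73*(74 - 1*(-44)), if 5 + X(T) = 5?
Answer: 8614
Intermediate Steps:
X(T) = 0 (X(T) = -5 + 5 = 0)
X(10) + 73*(74 - 1*(-44)) = 0 + 73*(74 - 1*(-44)) = 0 + 73*(74 + 44) = 0 + 73*118 = 0 + 8614 = 8614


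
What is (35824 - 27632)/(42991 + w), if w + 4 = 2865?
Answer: 2048/11463 ≈ 0.17866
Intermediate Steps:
w = 2861 (w = -4 + 2865 = 2861)
(35824 - 27632)/(42991 + w) = (35824 - 27632)/(42991 + 2861) = 8192/45852 = 8192*(1/45852) = 2048/11463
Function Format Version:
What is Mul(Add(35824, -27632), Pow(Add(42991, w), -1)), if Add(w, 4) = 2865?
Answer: Rational(2048, 11463) ≈ 0.17866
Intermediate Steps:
w = 2861 (w = Add(-4, 2865) = 2861)
Mul(Add(35824, -27632), Pow(Add(42991, w), -1)) = Mul(Add(35824, -27632), Pow(Add(42991, 2861), -1)) = Mul(8192, Pow(45852, -1)) = Mul(8192, Rational(1, 45852)) = Rational(2048, 11463)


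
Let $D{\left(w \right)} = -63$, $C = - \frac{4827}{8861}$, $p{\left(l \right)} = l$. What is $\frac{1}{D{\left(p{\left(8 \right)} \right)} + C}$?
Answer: $- \frac{8861}{563070} \approx -0.015737$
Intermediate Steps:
$C = - \frac{4827}{8861}$ ($C = \left(-4827\right) \frac{1}{8861} = - \frac{4827}{8861} \approx -0.54475$)
$\frac{1}{D{\left(p{\left(8 \right)} \right)} + C} = \frac{1}{-63 - \frac{4827}{8861}} = \frac{1}{- \frac{563070}{8861}} = - \frac{8861}{563070}$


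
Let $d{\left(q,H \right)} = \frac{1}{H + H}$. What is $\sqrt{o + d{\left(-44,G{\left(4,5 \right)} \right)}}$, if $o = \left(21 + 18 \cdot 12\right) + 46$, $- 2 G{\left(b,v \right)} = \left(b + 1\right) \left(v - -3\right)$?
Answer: $\frac{7 \sqrt{2310}}{20} \approx 16.822$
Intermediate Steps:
$G{\left(b,v \right)} = - \frac{\left(1 + b\right) \left(3 + v\right)}{2}$ ($G{\left(b,v \right)} = - \frac{\left(b + 1\right) \left(v - -3\right)}{2} = - \frac{\left(1 + b\right) \left(v + 3\right)}{2} = - \frac{\left(1 + b\right) \left(3 + v\right)}{2}$)
$d{\left(q,H \right)} = \frac{1}{2 H}$
$o = 283$ ($o = \left(21 + 216\right) + 46 = 237 + 46 = 283$)
$\sqrt{o + d{\left(-44,G{\left(4,5 \right)} \right)}} = \sqrt{283 + \frac{1}{2 \left(- \frac{3}{2} - 6 - \frac{5}{2} - 2 \cdot 5\right)}} = \sqrt{283 + \frac{1}{2 \left(- \frac{3}{2} - 6 - \frac{5}{2} - 10\right)}} = \sqrt{283 + \frac{1}{2 \left(-20\right)}} = \sqrt{283 + \frac{1}{2} \left(- \frac{1}{20}\right)} = \sqrt{283 - \frac{1}{40}} = \sqrt{\frac{11319}{40}} = \frac{7 \sqrt{2310}}{20}$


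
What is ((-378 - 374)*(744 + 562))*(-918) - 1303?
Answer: 901577513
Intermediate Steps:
((-378 - 374)*(744 + 562))*(-918) - 1303 = -752*1306*(-918) - 1303 = -982112*(-918) - 1303 = 901578816 - 1303 = 901577513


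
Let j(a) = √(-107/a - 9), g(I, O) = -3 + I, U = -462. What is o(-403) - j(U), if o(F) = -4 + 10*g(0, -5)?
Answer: -34 - I*√1871562/462 ≈ -34.0 - 2.9611*I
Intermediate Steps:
o(F) = -34 (o(F) = -4 + 10*(-3 + 0) = -4 + 10*(-3) = -4 - 30 = -34)
j(a) = √(-9 - 107/a)
o(-403) - j(U) = -34 - √(-9 - 107/(-462)) = -34 - √(-9 - 107*(-1/462)) = -34 - √(-9 + 107/462) = -34 - √(-4051/462) = -34 - I*√1871562/462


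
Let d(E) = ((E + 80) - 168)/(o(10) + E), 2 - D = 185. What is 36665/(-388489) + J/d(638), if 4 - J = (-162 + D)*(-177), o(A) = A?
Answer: -698707706861/9712225 ≈ -71941.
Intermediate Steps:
D = -183 (D = 2 - 1*185 = 2 - 185 = -183)
J = -61061 (J = 4 - (-162 - 183)*(-177) = 4 - (-345)*(-177) = 4 - 1*61065 = 4 - 61065 = -61061)
d(E) = (-88 + E)/(10 + E) (d(E) = ((E + 80) - 168)/(10 + E) = ((80 + E) - 168)/(10 + E) = (-88 + E)/(10 + E))
36665/(-388489) + J/d(638) = 36665/(-388489) - 61061*(10 + 638)/(-88 + 638) = 36665*(-1/388489) - 61061/(550/648) = -36665/388489 - 61061/((1/648)*550) = -36665/388489 - 61061/275/324 = -36665/388489 - 61061*324/275 = -36665/388489 - 1798524/25 = -698707706861/9712225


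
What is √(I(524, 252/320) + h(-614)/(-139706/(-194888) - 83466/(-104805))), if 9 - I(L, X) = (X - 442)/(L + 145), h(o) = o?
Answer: I*√8931663918185310328558415/150165037860 ≈ 19.902*I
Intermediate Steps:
I(L, X) = 9 - (-442 + X)/(145 + L) (I(L, X) = 9 - (X - 442)/(L + 145) = 9 - (-442 + X)/(145 + L))
√(I(524, 252/320) + h(-614)/(-139706/(-194888) - 83466/(-104805))) = √((1747 - 252/320 + 9*524)/(145 + 524) - 614/(-139706/(-194888) - 83466/(-104805))) = √((1747 - 252/320 + 4716)/669 - 614/(-139706*(-1/194888) - 83466*(-1/104805))) = √((1747 - 1*63/80 + 4716)/669 - 614/(4109/5732 + 9274/11645)) = √((1747 - 63/80 + 4716)/669 - 614/101007873/66749140) = √((1/669)*(516977/80) - 614*66749140/101007873) = √(516977/53520 - 40983971960/101007873) = √(-713747810713093/1801980454320) = I*√8931663918185310328558415/150165037860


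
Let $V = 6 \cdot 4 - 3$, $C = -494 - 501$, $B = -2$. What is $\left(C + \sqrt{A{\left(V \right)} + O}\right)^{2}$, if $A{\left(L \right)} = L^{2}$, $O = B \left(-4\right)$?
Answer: $\left(995 - \sqrt{449}\right)^{2} \approx 9.4831 \cdot 10^{5}$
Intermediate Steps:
$C = -995$ ($C = -494 - 501 = -995$)
$V = 21$ ($V = 24 - 3 = 21$)
$O = 8$ ($O = \left(-2\right) \left(-4\right) = 8$)
$\left(C + \sqrt{A{\left(V \right)} + O}\right)^{2} = \left(-995 + \sqrt{21^{2} + 8}\right)^{2} = \left(-995 + \sqrt{441 + 8}\right)^{2} = \left(-995 + \sqrt{449}\right)^{2}$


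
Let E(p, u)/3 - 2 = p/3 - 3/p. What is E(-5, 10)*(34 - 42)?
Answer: -112/5 ≈ -22.400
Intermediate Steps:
E(p, u) = 6 + p - 9/p (E(p, u) = 6 + 3*(p/3 - 3/p) = 6 + 3*(-3/p + p/3) = 6 + (p - 9/p) = 6 + p - 9/p)
E(-5, 10)*(34 - 42) = (6 - 5 - 9/(-5))*(34 - 42) = (6 - 5 - 9*(-⅕))*(-8) = (6 - 5 + 9/5)*(-8) = (14/5)*(-8) = -112/5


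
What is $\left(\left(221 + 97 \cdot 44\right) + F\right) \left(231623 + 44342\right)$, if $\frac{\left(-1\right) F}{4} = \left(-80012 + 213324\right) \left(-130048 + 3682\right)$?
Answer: $18595741812188005$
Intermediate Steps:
$F = 67384416768$ ($F = - 4 \left(-80012 + 213324\right) \left(-130048 + 3682\right) = - 4 \cdot 133312 \left(-126366\right) = \left(-4\right) \left(-16846104192\right) = 67384416768$)
$\left(\left(221 + 97 \cdot 44\right) + F\right) \left(231623 + 44342\right) = \left(\left(221 + 97 \cdot 44\right) + 67384416768\right) \left(231623 + 44342\right) = \left(\left(221 + 4268\right) + 67384416768\right) 275965 = \left(4489 + 67384416768\right) 275965 = 67384421257 \cdot 275965 = 18595741812188005$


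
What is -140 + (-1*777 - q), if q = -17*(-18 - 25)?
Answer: -1648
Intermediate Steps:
q = 731 (q = -17*(-43) = 731)
-140 + (-1*777 - q) = -140 + (-1*777 - 1*731) = -140 + (-777 - 731) = -140 - 1508 = -1648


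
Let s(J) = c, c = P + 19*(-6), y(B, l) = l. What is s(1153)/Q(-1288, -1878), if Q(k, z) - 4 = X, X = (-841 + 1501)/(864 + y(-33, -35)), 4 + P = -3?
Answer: -100309/3976 ≈ -25.229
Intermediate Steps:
P = -7 (P = -4 - 3 = -7)
c = -121 (c = -7 + 19*(-6) = -7 - 114 = -121)
X = 660/829 (X = (-841 + 1501)/(864 - 35) = 660/829 ≈ 0.79614)
s(J) = -121
Q(k, z) = 3976/829 (Q(k, z) = 4 + 660/829 = 3976/829)
s(1153)/Q(-1288, -1878) = -121/3976/829 = -121*829/3976 = -100309/3976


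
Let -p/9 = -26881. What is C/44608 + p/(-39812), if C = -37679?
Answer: -74951495/10828864 ≈ -6.9215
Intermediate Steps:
p = 241929 (p = -9*(-26881) = 241929)
C/44608 + p/(-39812) = -37679/44608 + 241929/(-39812) = -37679*1/44608 + 241929*(-1/39812) = -919/1088 - 241929/39812 = -74951495/10828864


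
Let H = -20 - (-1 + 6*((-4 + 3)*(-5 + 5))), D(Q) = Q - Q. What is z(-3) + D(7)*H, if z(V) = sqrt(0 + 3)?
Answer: sqrt(3) ≈ 1.7320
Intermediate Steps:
D(Q) = 0
z(V) = sqrt(3)
H = -19 (H = -20 - (-1 + 6*(-1*0)) = -20 - (-1 + 6*0) = -20 - (-1 + 0) = -20 - 1*(-1) = -20 + 1 = -19)
z(-3) + D(7)*H = sqrt(3) + 0*(-19) = sqrt(3) + 0 = sqrt(3)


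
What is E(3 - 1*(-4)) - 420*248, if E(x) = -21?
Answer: -104181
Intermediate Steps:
E(3 - 1*(-4)) - 420*248 = -21 - 420*248 = -21 - 104160 = -104181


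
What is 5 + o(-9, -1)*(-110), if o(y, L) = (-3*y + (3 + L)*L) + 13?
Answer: -4175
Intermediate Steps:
o(y, L) = 13 - 3*y + L*(3 + L) (o(y, L) = (-3*y + L*(3 + L)) + 13 = 13 - 3*y + L*(3 + L))
5 + o(-9, -1)*(-110) = 5 + (13 + (-1)² - 3*(-9) + 3*(-1))*(-110) = 5 + (13 + 1 + 27 - 3)*(-110) = 5 + 38*(-110) = 5 - 4180 = -4175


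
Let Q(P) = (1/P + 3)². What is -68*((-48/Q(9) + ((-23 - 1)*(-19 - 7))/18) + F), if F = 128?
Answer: -1576444/147 ≈ -10724.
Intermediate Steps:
Q(P) = (3 + 1/P)²
-68*((-48/Q(9) + ((-23 - 1)*(-19 - 7))/18) + F) = -68*((-48*81/(1 + 3*9)² + ((-23 - 1)*(-19 - 7))/18) + 128) = -68*((-48*81/(1 + 27)² - 24*(-26)*(1/18)) + 128) = -68*((-48/((1/81)*28²) + 624*(1/18)) + 128) = -68*((-48/((1/81)*784) + 104/3) + 128) = -68*((-48/784/81 + 104/3) + 128) = -68*((-48*81/784 + 104/3) + 128) = -68*((-243/49 + 104/3) + 128) = -68*(4367/147 + 128) = -68*23183/147 = -1576444/147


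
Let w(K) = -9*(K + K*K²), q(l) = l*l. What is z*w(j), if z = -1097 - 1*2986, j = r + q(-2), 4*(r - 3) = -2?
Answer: 82644003/8 ≈ 1.0330e+7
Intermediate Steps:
q(l) = l²
r = 5/2 (r = 3 + (¼)*(-2) = 3 - ½ = 5/2 ≈ 2.5000)
j = 13/2 (j = 5/2 + (-2)² = 5/2 + 4 = 13/2 ≈ 6.5000)
w(K) = -9*K - 9*K³ (w(K) = -9*(K + K³) = -9*K - 9*K³)
z = -4083 (z = -1097 - 2986 = -4083)
z*w(j) = -(-36747)*13*(1 + (13/2)²)/2 = -(-36747)*13*(1 + 169/4)/2 = -(-36747)*13*173/(2*4) = -4083*(-20241/8) = 82644003/8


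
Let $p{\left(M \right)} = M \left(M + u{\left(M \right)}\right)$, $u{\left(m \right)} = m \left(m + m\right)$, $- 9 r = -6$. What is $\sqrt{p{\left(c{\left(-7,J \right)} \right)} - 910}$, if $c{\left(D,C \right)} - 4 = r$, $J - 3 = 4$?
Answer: $\frac{i \sqrt{55482}}{9} \approx 26.172 i$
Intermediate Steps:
$r = \frac{2}{3}$ ($r = \left(- \frac{1}{9}\right) \left(-6\right) = \frac{2}{3} \approx 0.66667$)
$u{\left(m \right)} = 2 m^{2}$ ($u{\left(m \right)} = m 2 m = 2 m^{2}$)
$J = 7$ ($J = 3 + 4 = 7$)
$c{\left(D,C \right)} = \frac{14}{3}$ ($c{\left(D,C \right)} = 4 + \frac{2}{3} = \frac{14}{3}$)
$p{\left(M \right)} = M \left(M + 2 M^{2}\right)$
$\sqrt{p{\left(c{\left(-7,J \right)} \right)} - 910} = \sqrt{\left(\frac{14}{3}\right)^{2} \left(1 + 2 \cdot \frac{14}{3}\right) - 910} = \sqrt{\frac{196 \left(1 + \frac{28}{3}\right)}{9} - 910} = \sqrt{\frac{196}{9} \cdot \frac{31}{3} - 910} = \sqrt{\frac{6076}{27} - 910} = \sqrt{- \frac{18494}{27}} = \frac{i \sqrt{55482}}{9}$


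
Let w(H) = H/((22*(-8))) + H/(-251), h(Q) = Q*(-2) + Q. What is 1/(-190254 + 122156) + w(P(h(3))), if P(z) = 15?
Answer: -218105933/1504148624 ≈ -0.14500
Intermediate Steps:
h(Q) = -Q (h(Q) = -2*Q + Q = -Q)
w(H) = -427*H/44176 (w(H) = H/(-176) + H*(-1/251) = H*(-1/176) - H/251 = -H/176 - H/251 = -427*H/44176)
1/(-190254 + 122156) + w(P(h(3))) = 1/(-190254 + 122156) - 427/44176*15 = 1/(-68098) - 6405/44176 = -1/68098 - 6405/44176 = -218105933/1504148624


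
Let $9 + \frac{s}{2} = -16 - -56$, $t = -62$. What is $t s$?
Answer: $-3844$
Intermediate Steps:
$s = 62$ ($s = -18 + 2 \left(-16 - -56\right) = -18 + 2 \left(-16 + 56\right) = -18 + 2 \cdot 40 = -18 + 80 = 62$)
$t s = \left(-62\right) 62 = -3844$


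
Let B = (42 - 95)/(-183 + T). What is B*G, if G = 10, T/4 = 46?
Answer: -530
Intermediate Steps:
T = 184 (T = 4*46 = 184)
B = -53 (B = (42 - 95)/(-183 + 184) = -53/1 = -53*1 = -53)
B*G = -53*10 = -530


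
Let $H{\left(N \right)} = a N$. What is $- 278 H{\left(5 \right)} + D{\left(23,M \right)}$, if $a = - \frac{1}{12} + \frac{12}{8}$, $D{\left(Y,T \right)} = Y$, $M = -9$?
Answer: $- \frac{11677}{6} \approx -1946.2$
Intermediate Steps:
$a = \frac{17}{12}$ ($a = \left(-1\right) \frac{1}{12} + 12 \cdot \frac{1}{8} = - \frac{1}{12} + \frac{3}{2} = \frac{17}{12} \approx 1.4167$)
$H{\left(N \right)} = \frac{17 N}{12}$
$- 278 H{\left(5 \right)} + D{\left(23,M \right)} = - 278 \cdot \frac{17}{12} \cdot 5 + 23 = \left(-278\right) \frac{85}{12} + 23 = - \frac{11815}{6} + 23 = - \frac{11677}{6}$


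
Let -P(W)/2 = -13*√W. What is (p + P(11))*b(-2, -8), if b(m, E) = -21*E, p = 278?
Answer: 46704 + 4368*√11 ≈ 61191.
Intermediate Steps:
P(W) = 26*√W (P(W) = -(-26)*√W = 26*√W)
(p + P(11))*b(-2, -8) = (278 + 26*√11)*(-21*(-8)) = (278 + 26*√11)*168 = 46704 + 4368*√11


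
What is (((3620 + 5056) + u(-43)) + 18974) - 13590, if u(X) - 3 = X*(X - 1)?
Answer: 15955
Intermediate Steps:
u(X) = 3 + X*(-1 + X) (u(X) = 3 + X*(X - 1) = 3 + X*(-1 + X))
(((3620 + 5056) + u(-43)) + 18974) - 13590 = (((3620 + 5056) + (3 + (-43)² - 1*(-43))) + 18974) - 13590 = ((8676 + (3 + 1849 + 43)) + 18974) - 13590 = ((8676 + 1895) + 18974) - 13590 = (10571 + 18974) - 13590 = 29545 - 13590 = 15955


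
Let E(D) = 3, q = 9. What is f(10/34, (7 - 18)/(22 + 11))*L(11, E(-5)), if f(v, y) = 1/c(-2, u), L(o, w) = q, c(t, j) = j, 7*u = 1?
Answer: 63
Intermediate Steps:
u = ⅐ (u = (⅐)*1 = ⅐ ≈ 0.14286)
L(o, w) = 9
f(v, y) = 7 (f(v, y) = 1/(⅐) = 7)
f(10/34, (7 - 18)/(22 + 11))*L(11, E(-5)) = 7*9 = 63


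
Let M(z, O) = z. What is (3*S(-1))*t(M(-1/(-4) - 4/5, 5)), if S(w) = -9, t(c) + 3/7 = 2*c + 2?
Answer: -891/70 ≈ -12.729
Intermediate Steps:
t(c) = 11/7 + 2*c (t(c) = -3/7 + (2*c + 2) = -3/7 + (2 + 2*c) = 11/7 + 2*c)
(3*S(-1))*t(M(-1/(-4) - 4/5, 5)) = (3*(-9))*(11/7 + 2*(-1/(-4) - 4/5)) = -27*(11/7 + 2*(-1*(-¼) - 4*⅕)) = -27*(11/7 + 2*(¼ - ⅘)) = -27*(11/7 + 2*(-11/20)) = -27*(11/7 - 11/10) = -27*33/70 = -891/70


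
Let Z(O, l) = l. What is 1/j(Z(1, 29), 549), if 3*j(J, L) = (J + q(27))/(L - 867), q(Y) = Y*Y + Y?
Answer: -954/785 ≈ -1.2153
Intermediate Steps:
q(Y) = Y + Y² (q(Y) = Y² + Y = Y + Y²)
j(J, L) = (756 + J)/(3*(-867 + L)) (j(J, L) = ((J + 27*(1 + 27))/(L - 867))/3 = ((J + 27*28)/(-867 + L))/3 = ((J + 756)/(-867 + L))/3 = ((756 + J)/(-867 + L))/3 = (756 + J)/(3*(-867 + L)))
1/j(Z(1, 29), 549) = 1/((756 + 29)/(3*(-867 + 549))) = 1/((⅓)*785/(-318)) = 1/((⅓)*(-1/318)*785) = 1/(-785/954) = -954/785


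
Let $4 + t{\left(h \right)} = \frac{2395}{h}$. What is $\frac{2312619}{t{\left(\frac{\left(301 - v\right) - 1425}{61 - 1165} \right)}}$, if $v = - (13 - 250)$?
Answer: $\frac{3147474459}{2638636} \approx 1192.8$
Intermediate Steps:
$v = 237$ ($v = \left(-1\right) \left(-237\right) = 237$)
$t{\left(h \right)} = -4 + \frac{2395}{h}$
$\frac{2312619}{t{\left(\frac{\left(301 - v\right) - 1425}{61 - 1165} \right)}} = \frac{2312619}{-4 + \frac{2395}{\left(\left(301 - 237\right) - 1425\right) \frac{1}{61 - 1165}}} = \frac{2312619}{-4 + \frac{2395}{\left(\left(301 - 237\right) - 1425\right) \frac{1}{-1104}}} = \frac{2312619}{-4 + \frac{2395}{\left(64 - 1425\right) \left(- \frac{1}{1104}\right)}} = \frac{2312619}{-4 + \frac{2395}{\left(-1361\right) \left(- \frac{1}{1104}\right)}} = \frac{2312619}{-4 + \frac{2395}{\frac{1361}{1104}}} = \frac{2312619}{-4 + 2395 \cdot \frac{1104}{1361}} = \frac{2312619}{-4 + \frac{2644080}{1361}} = \frac{2312619}{\frac{2638636}{1361}} = 2312619 \cdot \frac{1361}{2638636} = \frac{3147474459}{2638636}$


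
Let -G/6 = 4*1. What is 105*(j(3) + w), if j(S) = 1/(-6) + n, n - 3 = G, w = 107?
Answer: 18025/2 ≈ 9012.5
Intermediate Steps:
G = -24 ≈ -24.000
n = -21 (n = 3 - 24 = -21)
j(S) = -127/6 (j(S) = 1/(-6) - 21 = -1/6 - 21 = -127/6)
105*(j(3) + w) = 105*(-127/6 + 107) = 105*(515/6) = 18025/2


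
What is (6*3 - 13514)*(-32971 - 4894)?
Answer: 511026040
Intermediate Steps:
(6*3 - 13514)*(-32971 - 4894) = (18 - 13514)*(-37865) = -13496*(-37865) = 511026040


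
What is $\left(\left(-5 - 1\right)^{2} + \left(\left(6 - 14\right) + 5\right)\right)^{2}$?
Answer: $1089$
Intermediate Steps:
$\left(\left(-5 - 1\right)^{2} + \left(\left(6 - 14\right) + 5\right)\right)^{2} = \left(\left(-6\right)^{2} + \left(-8 + 5\right)\right)^{2} = \left(36 - 3\right)^{2} = 33^{2} = 1089$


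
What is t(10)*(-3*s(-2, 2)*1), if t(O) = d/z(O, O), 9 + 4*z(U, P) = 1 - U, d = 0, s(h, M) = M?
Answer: 0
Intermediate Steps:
z(U, P) = -2 - U/4 (z(U, P) = -9/4 + (1 - U)/4 = -9/4 + (1/4 - U/4) = -2 - U/4)
t(O) = 0 (t(O) = 0/(-2 - O/4) = 0)
t(10)*(-3*s(-2, 2)*1) = 0*(-3*2*1) = 0*(-6*1) = 0*(-6) = 0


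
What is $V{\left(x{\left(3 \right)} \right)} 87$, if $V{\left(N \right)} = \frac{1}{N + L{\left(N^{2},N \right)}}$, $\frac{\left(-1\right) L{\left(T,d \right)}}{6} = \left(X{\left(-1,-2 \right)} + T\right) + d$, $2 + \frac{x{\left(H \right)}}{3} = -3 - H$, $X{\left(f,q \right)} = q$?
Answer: $- \frac{29}{1108} \approx -0.026173$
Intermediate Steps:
$x{\left(H \right)} = -15 - 3 H$ ($x{\left(H \right)} = -6 + 3 \left(-3 - H\right) = -6 - \left(9 + 3 H\right) = -15 - 3 H$)
$L{\left(T,d \right)} = 12 - 6 T - 6 d$ ($L{\left(T,d \right)} = - 6 \left(\left(-2 + T\right) + d\right) = - 6 \left(-2 + T + d\right) = 12 - 6 T - 6 d$)
$V{\left(N \right)} = \frac{1}{12 - 6 N^{2} - 5 N}$ ($V{\left(N \right)} = \frac{1}{N - \left(-12 + 6 N + 6 N^{2}\right)} = \frac{1}{12 - 6 N^{2} - 5 N}$)
$V{\left(x{\left(3 \right)} \right)} 87 = - \frac{1}{-12 + 5 \left(-15 - 9\right) + 6 \left(-15 - 9\right)^{2}} \cdot 87 = - \frac{1}{-12 + 5 \left(-24\right) + 6 \left(-24\right)^{2}} \cdot 87 = - \frac{1}{-12 - 120 + 6 \cdot 576} \cdot 87 = - \frac{1}{-12 - 120 + 3456} \cdot 87 = - \frac{1}{3324} \cdot 87 = \left(-1\right) \frac{1}{3324} \cdot 87 = \left(- \frac{1}{3324}\right) 87 = - \frac{29}{1108}$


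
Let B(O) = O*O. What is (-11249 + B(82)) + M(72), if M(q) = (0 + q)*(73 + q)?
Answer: 5915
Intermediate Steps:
M(q) = q*(73 + q)
B(O) = O**2
(-11249 + B(82)) + M(72) = (-11249 + 82**2) + 72*(73 + 72) = (-11249 + 6724) + 72*145 = -4525 + 10440 = 5915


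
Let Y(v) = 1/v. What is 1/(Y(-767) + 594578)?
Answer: 767/456041325 ≈ 1.6819e-6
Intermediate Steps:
1/(Y(-767) + 594578) = 1/(1/(-767) + 594578) = 1/(-1/767 + 594578) = 1/(456041325/767) = 767/456041325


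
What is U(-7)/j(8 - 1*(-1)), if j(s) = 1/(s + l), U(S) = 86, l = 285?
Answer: 25284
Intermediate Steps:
j(s) = 1/(285 + s) (j(s) = 1/(s + 285) = 1/(285 + s))
U(-7)/j(8 - 1*(-1)) = 86/(1/(285 + (8 - 1*(-1)))) = 86/(1/(285 + (8 + 1))) = 86/(1/(285 + 9)) = 86/(1/294) = 86*294 = 25284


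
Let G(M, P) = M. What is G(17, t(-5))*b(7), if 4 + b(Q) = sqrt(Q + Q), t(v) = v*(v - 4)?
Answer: -68 + 17*sqrt(14) ≈ -4.3918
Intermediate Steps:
t(v) = v*(-4 + v)
b(Q) = -4 + sqrt(2)*sqrt(Q) (b(Q) = -4 + sqrt(Q + Q) = -4 + sqrt(2*Q) = -4 + sqrt(2)*sqrt(Q))
G(17, t(-5))*b(7) = 17*(-4 + sqrt(2)*sqrt(7)) = 17*(-4 + sqrt(14)) = -68 + 17*sqrt(14)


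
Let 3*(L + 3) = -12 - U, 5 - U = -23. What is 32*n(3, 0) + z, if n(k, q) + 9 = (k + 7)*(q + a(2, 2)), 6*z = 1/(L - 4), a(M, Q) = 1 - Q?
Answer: -74177/122 ≈ -608.01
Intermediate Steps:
U = 28 (U = 5 - 1*(-23) = 5 + 23 = 28)
L = -49/3 (L = -3 + (-12 - 1*28)/3 = -3 + (-12 - 28)/3 = -3 + (⅓)*(-40) = -3 - 40/3 = -49/3 ≈ -16.333)
z = -1/122 (z = 1/(6*(-49/3 - 4)) = 1/(6*(-61/3)) = (⅙)*(-3/61) = -1/122 ≈ -0.0081967)
n(k, q) = -9 + (-1 + q)*(7 + k) (n(k, q) = -9 + (k + 7)*(q + (1 - 1*2)) = -9 + (7 + k)*(q + (1 - 2)) = -9 + (7 + k)*(q - 1) = -9 + (7 + k)*(-1 + q) = -9 + (-1 + q)*(7 + k))
32*n(3, 0) + z = 32*(-16 - 1*3 + 7*0 + 3*0) - 1/122 = 32*(-16 - 3 + 0 + 0) - 1/122 = 32*(-19) - 1/122 = -608 - 1/122 = -74177/122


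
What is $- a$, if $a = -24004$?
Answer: $24004$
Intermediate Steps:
$- a = \left(-1\right) \left(-24004\right) = 24004$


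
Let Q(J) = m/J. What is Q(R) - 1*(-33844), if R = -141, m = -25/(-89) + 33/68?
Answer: 28880163571/853332 ≈ 33844.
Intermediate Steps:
m = 4637/6052 (m = -25*(-1/89) + 33*(1/68) = 25/89 + 33/68 = 4637/6052 ≈ 0.76619)
Q(J) = 4637/(6052*J)
Q(R) - 1*(-33844) = (4637/6052)/(-141) - 1*(-33844) = (4637/6052)*(-1/141) + 33844 = -4637/853332 + 33844 = 28880163571/853332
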